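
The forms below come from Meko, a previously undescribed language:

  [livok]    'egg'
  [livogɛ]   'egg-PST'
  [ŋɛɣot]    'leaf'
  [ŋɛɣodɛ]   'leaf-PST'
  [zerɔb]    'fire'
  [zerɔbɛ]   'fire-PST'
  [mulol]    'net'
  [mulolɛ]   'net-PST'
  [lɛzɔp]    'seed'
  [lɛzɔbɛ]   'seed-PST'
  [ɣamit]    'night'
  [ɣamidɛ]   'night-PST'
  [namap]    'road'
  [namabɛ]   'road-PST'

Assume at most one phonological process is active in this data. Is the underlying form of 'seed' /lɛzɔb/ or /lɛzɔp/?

The root 'seed' surfaces as [lɛzɔp] and [lɛzɔbɛ], with a stem-final [p] ~ [b] alternation.
Compare 'fire', with invariant [b] in [zerɔb] and [zerɔbɛ]: an analysis with underlying /b/ and a rule producing [p] in isolation would wrongly predict alternation here too.
So /p/ is underlying, and a rule of intervocalic voicing — voiceless stops become voiced between vowels — gives [b].

/lɛzɔp/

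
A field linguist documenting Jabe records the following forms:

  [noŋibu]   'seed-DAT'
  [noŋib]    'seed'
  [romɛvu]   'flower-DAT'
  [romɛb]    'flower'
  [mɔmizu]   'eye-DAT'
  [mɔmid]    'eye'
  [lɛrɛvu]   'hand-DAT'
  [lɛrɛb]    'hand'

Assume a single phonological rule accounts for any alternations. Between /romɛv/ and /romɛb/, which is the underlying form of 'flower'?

The stem for 'flower' ends in [v] in [romɛvu] but [b] in [romɛb].
But 'seed' keeps [b] in both environments ([noŋibu], [noŋib]), so there is no rule changing /b/ to [v] before the DAT suffix.
Therefore /v/ is basic and [b] is derived by word-final hardening (voiced fricatives become stops word-finally).

/romɛv/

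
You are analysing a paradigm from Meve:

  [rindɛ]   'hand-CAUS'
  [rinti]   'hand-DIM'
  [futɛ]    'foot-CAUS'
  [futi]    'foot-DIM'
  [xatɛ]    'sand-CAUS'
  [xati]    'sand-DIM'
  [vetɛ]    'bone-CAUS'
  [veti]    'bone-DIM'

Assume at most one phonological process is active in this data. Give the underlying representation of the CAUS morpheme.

The CAUS suffix surfaces as [-dɛ] and [-tɛ], depending on the final segment of the stem.
The DIM suffix, which begins with [t], is invariant after every stem; so [t] is not altered by any rule here.
So the underlying form is /-dɛ/, and voiced stops become voiceless after a vowel.

/-dɛ/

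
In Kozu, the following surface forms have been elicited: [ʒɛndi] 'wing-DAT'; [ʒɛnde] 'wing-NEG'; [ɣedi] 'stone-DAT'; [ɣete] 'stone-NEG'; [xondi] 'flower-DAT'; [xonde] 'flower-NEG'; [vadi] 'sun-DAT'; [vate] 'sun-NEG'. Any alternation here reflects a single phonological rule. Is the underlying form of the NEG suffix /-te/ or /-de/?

/-te/

The NEG morpheme has two allomorphs, [-de] and [-te].
By contrast the DAT suffix keeps its initial [d] throughout — that segment must be underlying.
So the underlying form is /-te/, and voiceless stops become voiced after a nasal.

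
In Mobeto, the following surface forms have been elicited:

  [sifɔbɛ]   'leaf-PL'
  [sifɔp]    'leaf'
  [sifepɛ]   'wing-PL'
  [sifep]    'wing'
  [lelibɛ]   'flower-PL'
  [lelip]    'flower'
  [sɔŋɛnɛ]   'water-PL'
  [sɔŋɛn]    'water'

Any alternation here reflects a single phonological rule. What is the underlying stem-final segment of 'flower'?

'flower' shows [b] ~ [p] at the end of the stem ([lelibɛ] vs [lelip]).
If /p/ were underlying and a rule turned it into [b] before the PL suffix, 'wing' would also alternate; but it has [p] in both [sifepɛ] and [sifep].
The underlying segment must be /b/; voiced obstruents become voiceless word-finally, yielding [p] there.

/b/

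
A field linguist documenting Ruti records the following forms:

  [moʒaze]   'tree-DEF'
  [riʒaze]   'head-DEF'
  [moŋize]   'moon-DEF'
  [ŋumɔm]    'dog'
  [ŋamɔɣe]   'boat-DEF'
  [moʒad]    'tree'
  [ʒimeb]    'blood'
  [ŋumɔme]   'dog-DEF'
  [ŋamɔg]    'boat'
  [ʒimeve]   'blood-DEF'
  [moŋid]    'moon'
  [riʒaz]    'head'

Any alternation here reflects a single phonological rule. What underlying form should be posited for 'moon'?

/moŋid/

The stem for 'moon' ends in [z] in [moŋize] but [d] in [moŋid].
The stem 'head' ([riʒaze], [riʒaz]) shows [z] unchanged in both environments, so [z] cannot be basic with [d] derived in isolation.
Therefore /d/ is basic and [z] is derived by intervocalic spirantization (voiced stops become fricatives between vowels).
So 'moon' = /moŋid/.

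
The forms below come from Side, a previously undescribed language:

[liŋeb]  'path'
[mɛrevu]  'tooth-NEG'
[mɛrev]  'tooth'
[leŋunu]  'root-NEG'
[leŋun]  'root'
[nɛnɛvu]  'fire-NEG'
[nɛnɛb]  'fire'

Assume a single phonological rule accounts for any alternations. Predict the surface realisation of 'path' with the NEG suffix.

[liŋevu]

The root 'fire' surfaces as [nɛnɛvu] and [nɛnɛb], with a stem-final [v] ~ [b] alternation.
But 'tooth' keeps [v] in both environments ([mɛrevu], [mɛrev]), so there is no rule changing /v/ to [b] in isolation.
The underlying segment must be /b/; voiced stops become fricatives between vowels, yielding [v] there.
From [liŋeb] the stem 'path' is /liŋeb/; between vowels this yields [liŋevu].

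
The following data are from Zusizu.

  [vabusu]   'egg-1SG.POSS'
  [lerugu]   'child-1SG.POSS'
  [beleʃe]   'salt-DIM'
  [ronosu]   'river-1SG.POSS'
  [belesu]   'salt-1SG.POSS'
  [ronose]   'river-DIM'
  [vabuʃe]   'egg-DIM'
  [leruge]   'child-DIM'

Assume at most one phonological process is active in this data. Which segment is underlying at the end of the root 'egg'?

/ʃ/

The stem for 'egg' ends in [s] in [vabusu] but [ʃ] in [vabuʃe].
If /s/ were underlying and a rule turned it into [ʃ] before the DIM suffix, 'river' would also alternate; but it has [s] in both [ronosu] and [ronose].
Therefore /ʃ/ is basic and [s] is derived by depalatalization (palato-alveolar /ʃ/ becomes [s] when no front vowel follows).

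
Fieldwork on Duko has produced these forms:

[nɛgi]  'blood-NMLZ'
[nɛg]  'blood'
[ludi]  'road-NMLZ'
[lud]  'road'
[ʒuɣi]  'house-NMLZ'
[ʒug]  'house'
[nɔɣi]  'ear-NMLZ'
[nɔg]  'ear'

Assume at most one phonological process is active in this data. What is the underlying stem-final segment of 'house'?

The root 'house' surfaces as [ʒuɣi] and [ʒug], with a stem-final [ɣ] ~ [g] alternation.
Compare 'blood', with invariant [g] in [nɛgi] and [nɛg]: an analysis with underlying /g/ and a rule producing [ɣ] before the NMLZ suffix would wrongly predict alternation here too.
So /ɣ/ is underlying, and a rule of word-final hardening — voiced fricatives become stops word-finally — gives [g].

/ɣ/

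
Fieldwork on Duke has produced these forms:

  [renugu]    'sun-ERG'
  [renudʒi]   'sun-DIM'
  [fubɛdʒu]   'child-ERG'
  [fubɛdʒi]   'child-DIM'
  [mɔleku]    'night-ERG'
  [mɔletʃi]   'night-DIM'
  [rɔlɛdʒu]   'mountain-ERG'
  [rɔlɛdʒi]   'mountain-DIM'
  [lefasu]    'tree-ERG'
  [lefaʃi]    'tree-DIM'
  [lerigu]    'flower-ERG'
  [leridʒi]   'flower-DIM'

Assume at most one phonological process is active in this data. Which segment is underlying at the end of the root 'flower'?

/g/

The root 'flower' surfaces as [lerigu] and [leridʒi], with a stem-final [g] ~ [dʒ] alternation.
But 'mountain' keeps [dʒ] in both environments ([rɔlɛdʒu], [rɔlɛdʒi]), so there is no rule changing /dʒ/ to [g] before the ERG suffix.
Therefore /g/ is basic and [dʒ] is derived by palatalization before a front vowel (/k/, /g/ and /s/ become palato-alveolar [tʃ], [dʒ] and [ʃ] before a front vowel).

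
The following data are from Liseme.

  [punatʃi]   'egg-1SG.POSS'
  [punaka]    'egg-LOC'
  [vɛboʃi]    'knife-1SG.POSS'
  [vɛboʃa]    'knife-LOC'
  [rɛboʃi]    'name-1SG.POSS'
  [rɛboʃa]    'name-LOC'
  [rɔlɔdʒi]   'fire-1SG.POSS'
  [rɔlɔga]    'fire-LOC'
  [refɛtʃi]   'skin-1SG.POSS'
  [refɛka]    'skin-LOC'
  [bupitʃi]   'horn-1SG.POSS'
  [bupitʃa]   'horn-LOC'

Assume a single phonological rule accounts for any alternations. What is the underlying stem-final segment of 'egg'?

'egg' shows [tʃ] ~ [k] at the end of the stem ([punatʃi] vs [punaka]).
If /tʃ/ were underlying and a rule turned it into [k] before the LOC suffix, 'horn' would also alternate; but it has [tʃ] in both [bupitʃi] and [bupitʃa].
So /k/ is underlying, and a rule of palatalization before a front vowel — /k/ and /g/ become palato-alveolar [tʃ] and [dʒ] before a front vowel — gives [tʃ].

/k/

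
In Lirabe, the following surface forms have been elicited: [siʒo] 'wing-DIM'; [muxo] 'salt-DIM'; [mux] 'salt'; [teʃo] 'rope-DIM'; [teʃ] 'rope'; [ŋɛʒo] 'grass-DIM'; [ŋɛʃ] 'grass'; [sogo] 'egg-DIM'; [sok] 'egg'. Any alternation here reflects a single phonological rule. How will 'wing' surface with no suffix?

'grass' shows [ʒ] ~ [ʃ] at the end of the stem ([ŋɛʒo] vs [ŋɛʃ]).
If /ʃ/ were underlying and a rule turned it into [ʒ] before the DIM suffix, 'rope' would also alternate; but it has [ʃ] in both [teʃo] and [teʃ].
The underlying segment must be /ʒ/; voiced obstruents become voiceless word-finally, yielding [ʃ] there.
From [siʒo] the stem 'wing' is /siʒ/; word-finally this yields [siʃ].

[siʃ]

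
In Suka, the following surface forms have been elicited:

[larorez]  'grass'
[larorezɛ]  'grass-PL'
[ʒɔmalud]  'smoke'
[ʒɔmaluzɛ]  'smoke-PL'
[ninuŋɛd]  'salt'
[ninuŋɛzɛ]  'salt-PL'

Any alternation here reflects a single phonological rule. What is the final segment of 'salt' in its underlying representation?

The stem for 'salt' ends in [d] in [ninuŋɛd] but [z] in [ninuŋɛzɛ].
If /z/ were underlying and a rule turned it into [d] in isolation, 'grass' would also alternate; but it has [z] in both [larorez] and [larorezɛ].
The underlying segment must be /d/; voiced stops become fricatives between vowels, yielding [z] there.

/d/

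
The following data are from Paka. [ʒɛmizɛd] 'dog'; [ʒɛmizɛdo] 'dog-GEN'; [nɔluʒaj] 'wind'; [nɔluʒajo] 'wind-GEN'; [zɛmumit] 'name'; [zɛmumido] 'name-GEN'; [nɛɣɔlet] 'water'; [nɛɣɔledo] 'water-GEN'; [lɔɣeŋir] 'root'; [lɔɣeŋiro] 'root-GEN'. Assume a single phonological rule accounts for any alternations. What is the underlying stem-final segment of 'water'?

'water' shows [t] ~ [d] at the end of the stem ([nɛɣɔlet] vs [nɛɣɔledo]).
The stem 'dog' ([ʒɛmizɛd], [ʒɛmizɛdo]) shows [d] unchanged in both environments, so [d] cannot be basic with [t] derived in isolation.
The underlying segment must be /t/; voiceless stops become voiced between vowels, yielding [d] there.

/t/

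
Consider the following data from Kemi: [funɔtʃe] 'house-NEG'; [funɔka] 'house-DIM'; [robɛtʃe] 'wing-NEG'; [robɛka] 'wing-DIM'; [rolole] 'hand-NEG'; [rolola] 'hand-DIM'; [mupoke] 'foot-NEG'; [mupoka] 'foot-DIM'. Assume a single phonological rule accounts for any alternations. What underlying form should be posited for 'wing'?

/robɛtʃ/

The root 'wing' surfaces as [robɛtʃe] and [robɛka], with a stem-final [tʃ] ~ [k] alternation.
The stem 'foot' ([mupoke], [mupoka]) shows [k] unchanged in both environments, so [k] cannot be basic with [tʃ] derived before the NEG suffix.
So /tʃ/ is underlying, and a rule of depalatalization — palato-alveolar /tʃ/ becomes [k] when no front vowel follows — gives [k].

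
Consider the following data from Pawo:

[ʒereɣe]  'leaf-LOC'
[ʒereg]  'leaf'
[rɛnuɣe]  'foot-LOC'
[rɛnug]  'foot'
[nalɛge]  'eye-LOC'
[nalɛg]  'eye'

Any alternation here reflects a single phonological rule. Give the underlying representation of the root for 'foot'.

The root 'foot' surfaces as [rɛnuɣe] and [rɛnug], with a stem-final [ɣ] ~ [g] alternation.
The stem 'eye' ([nalɛge], [nalɛg]) shows [g] unchanged in both environments, so [g] cannot be basic with [ɣ] derived before the LOC suffix.
Therefore /ɣ/ is basic and [g] is derived by word-final hardening (voiced fricatives become stops word-finally).

/rɛnuɣ/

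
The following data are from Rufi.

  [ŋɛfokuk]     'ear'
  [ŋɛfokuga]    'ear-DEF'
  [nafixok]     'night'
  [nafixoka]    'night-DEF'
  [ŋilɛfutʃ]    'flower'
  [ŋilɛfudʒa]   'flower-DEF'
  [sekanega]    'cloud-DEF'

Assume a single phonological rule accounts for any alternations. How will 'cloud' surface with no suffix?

[sekanek]

'ear' shows [k] ~ [g] at the end of the stem ([ŋɛfokuk] vs [ŋɛfokuga]).
But 'night' keeps [k] in both environments ([nafixok], [nafixoka]), so there is no rule changing /k/ to [g] before the DEF suffix.
Therefore /g/ is basic and [k] is derived by word-final obstruent devoicing (voiced obstruents become voiceless word-finally).
The one attested form of 'cloud', [sekanega], shows underlying /sekaneg/. Applying the same rule word-finally gives [sekanek].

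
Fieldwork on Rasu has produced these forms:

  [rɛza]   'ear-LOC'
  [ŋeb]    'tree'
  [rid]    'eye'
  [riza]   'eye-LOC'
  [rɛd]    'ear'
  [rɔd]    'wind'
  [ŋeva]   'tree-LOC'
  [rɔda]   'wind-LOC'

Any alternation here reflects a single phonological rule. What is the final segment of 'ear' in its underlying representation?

The stem for 'ear' ends in [z] in [rɛza] but [d] in [rɛd].
Compare 'wind', with invariant [d] in [rɔda] and [rɔd]: an analysis with underlying /d/ and a rule producing [z] before the LOC suffix would wrongly predict alternation here too.
Therefore /z/ is basic and [d] is derived by word-final hardening (voiced fricatives become stops word-finally).

/z/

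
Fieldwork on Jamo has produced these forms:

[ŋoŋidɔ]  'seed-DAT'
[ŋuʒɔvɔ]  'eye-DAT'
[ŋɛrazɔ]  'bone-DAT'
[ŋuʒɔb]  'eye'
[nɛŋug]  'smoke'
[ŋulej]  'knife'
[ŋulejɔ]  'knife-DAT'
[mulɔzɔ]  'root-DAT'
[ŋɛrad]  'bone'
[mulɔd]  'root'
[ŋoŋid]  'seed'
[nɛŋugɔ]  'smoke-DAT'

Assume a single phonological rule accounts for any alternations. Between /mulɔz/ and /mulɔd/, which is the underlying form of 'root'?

/mulɔz/

The stem for 'root' ends in [z] in [mulɔzɔ] but [d] in [mulɔd].
Compare 'seed', with invariant [d] in [ŋoŋidɔ] and [ŋoŋid]: an analysis with underlying /d/ and a rule producing [z] before the DAT suffix would wrongly predict alternation here too.
So /z/ is underlying, and a rule of word-final hardening — voiced fricatives become stops word-finally — gives [d].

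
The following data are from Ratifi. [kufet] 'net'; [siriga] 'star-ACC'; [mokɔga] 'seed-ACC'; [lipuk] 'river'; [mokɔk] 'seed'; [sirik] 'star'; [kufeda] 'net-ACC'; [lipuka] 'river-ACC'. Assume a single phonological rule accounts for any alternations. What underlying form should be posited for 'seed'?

/mokɔg/

'seed' shows [k] ~ [g] at the end of the stem ([mokɔk] vs [mokɔga]).
But 'river' keeps [k] in both environments ([lipuk], [lipuka]), so there is no rule changing /k/ to [g] before the ACC suffix.
Therefore /g/ is basic and [k] is derived by word-final obstruent devoicing (voiced obstruents become voiceless word-finally).
The underlying form of 'seed' is therefore /mokɔg/.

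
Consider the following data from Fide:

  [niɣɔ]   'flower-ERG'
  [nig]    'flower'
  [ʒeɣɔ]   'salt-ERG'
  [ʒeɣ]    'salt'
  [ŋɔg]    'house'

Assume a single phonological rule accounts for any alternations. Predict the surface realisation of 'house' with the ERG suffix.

[ŋɔɣɔ]

In [niɣɔ] and [nig] the final segment of 'flower' alternates: [ɣ] ~ [g].
If /ɣ/ were underlying and a rule turned it into [g] in isolation, 'salt' would also alternate; but it has [ɣ] in both [ʒeɣɔ] and [ʒeɣ].
So /g/ is underlying, and a rule of intervocalic spirantization — voiced stops become fricatives between vowels — gives [ɣ].
The one attested form of 'house', [ŋɔg], shows underlying /ŋɔg/. Applying the same rule between vowels gives [ŋɔɣɔ].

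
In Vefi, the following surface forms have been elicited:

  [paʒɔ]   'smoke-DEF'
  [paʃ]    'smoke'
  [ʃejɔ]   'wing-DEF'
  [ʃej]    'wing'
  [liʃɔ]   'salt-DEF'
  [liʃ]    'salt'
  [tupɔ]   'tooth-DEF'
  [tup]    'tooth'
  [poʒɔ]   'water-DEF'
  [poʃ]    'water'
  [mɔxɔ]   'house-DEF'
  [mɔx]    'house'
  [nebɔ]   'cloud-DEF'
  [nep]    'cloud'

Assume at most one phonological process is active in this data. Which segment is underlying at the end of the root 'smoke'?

/ʒ/

'smoke' shows [ʒ] ~ [ʃ] at the end of the stem ([paʒɔ] vs [paʃ]).
But 'salt' keeps [ʃ] in both environments ([liʃɔ], [liʃ]), so there is no rule changing /ʃ/ to [ʒ] before the DEF suffix.
The underlying segment must be /ʒ/; voiced obstruents become voiceless word-finally, yielding [ʃ] there.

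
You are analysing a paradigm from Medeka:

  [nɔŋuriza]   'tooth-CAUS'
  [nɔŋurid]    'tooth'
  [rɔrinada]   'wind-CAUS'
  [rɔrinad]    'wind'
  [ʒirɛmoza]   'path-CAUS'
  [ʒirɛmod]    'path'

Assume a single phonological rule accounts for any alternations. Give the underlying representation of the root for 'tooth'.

/nɔŋuriz/

'tooth' shows [z] ~ [d] at the end of the stem ([nɔŋuriza] vs [nɔŋurid]).
The stem 'wind' ([rɔrinada], [rɔrinad]) shows [d] unchanged in both environments, so [d] cannot be basic with [z] derived before the CAUS suffix.
So /z/ is underlying, and a rule of word-final hardening — voiced fricatives become stops word-finally — gives [d].
The underlying form of 'tooth' is therefore /nɔŋuriz/.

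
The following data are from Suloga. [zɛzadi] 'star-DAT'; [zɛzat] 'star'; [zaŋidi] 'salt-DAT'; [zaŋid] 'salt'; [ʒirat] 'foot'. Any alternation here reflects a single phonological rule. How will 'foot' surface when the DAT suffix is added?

[ʒiradi]

'star' shows [t] ~ [d] at the end of the stem ([zɛzat] vs [zɛzadi]).
The stem 'salt' ([zaŋid], [zaŋidi]) shows [d] unchanged in both environments, so [d] cannot be basic with [t] derived in isolation.
Therefore /t/ is basic and [d] is derived by intervocalic voicing (voiceless stops become voiced between vowels).
From [ʒirat] the stem 'foot' is /ʒirat/; between vowels this yields [ʒiradi].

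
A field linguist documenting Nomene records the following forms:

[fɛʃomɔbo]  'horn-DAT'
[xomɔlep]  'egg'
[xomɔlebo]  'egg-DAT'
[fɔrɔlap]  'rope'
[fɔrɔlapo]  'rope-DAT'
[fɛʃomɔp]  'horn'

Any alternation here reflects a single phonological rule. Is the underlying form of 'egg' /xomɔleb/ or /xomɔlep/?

/xomɔleb/

'egg' shows [b] ~ [p] at the end of the stem ([xomɔlebo] vs [xomɔlep]).
If /p/ were underlying and a rule turned it into [b] before the DAT suffix, 'rope' would also alternate; but it has [p] in both [fɔrɔlapo] and [fɔrɔlap].
The underlying segment must be /b/; voiced obstruents become voiceless word-finally, yielding [p] there.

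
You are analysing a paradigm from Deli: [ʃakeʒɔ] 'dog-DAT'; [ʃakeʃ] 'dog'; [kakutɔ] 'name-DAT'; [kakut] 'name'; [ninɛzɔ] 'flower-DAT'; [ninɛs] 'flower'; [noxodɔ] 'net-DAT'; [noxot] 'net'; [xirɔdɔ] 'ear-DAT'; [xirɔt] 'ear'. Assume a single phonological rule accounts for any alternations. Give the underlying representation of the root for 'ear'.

In [xirɔdɔ] and [xirɔt] the final segment of 'ear' alternates: [d] ~ [t].
Compare 'name', with invariant [t] in [kakutɔ] and [kakut]: an analysis with underlying /t/ and a rule producing [d] before the DAT suffix would wrongly predict alternation here too.
So /d/ is underlying, and a rule of word-final obstruent devoicing — voiced obstruents become voiceless word-finally — gives [t].
The underlying form of 'ear' is therefore /xirɔd/.

/xirɔd/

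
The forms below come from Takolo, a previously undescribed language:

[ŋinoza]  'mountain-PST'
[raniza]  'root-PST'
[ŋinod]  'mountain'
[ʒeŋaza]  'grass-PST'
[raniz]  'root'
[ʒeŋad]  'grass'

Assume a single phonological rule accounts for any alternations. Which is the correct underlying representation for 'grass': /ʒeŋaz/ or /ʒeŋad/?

The stem for 'grass' ends in [z] in [ʒeŋaza] but [d] in [ʒeŋad].
But 'root' keeps [z] in both environments ([raniza], [raniz]), so there is no rule changing /z/ to [d] in isolation.
So /d/ is underlying, and a rule of intervocalic spirantization — voiced stops become fricatives between vowels — gives [z].

/ʒeŋad/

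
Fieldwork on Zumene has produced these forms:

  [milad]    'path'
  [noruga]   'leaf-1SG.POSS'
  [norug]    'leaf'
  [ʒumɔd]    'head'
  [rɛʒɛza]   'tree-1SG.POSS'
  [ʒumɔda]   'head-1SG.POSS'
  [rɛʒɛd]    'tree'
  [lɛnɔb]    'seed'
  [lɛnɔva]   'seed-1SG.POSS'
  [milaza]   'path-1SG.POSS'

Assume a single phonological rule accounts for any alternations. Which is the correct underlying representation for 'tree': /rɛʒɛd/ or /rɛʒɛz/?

'tree' shows [z] ~ [d] at the end of the stem ([rɛʒɛza] vs [rɛʒɛd]).
Compare 'head', with invariant [d] in [ʒumɔda] and [ʒumɔd]: an analysis with underlying /d/ and a rule producing [z] before the 1SG.POSS suffix would wrongly predict alternation here too.
The underlying segment must be /z/; voiced fricatives become stops word-finally, yielding [d] there.

/rɛʒɛz/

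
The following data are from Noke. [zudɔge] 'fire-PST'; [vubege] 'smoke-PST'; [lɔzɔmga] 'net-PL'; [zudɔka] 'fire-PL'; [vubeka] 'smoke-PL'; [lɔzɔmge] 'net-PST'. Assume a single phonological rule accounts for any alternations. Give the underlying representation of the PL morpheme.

The PL suffix surfaces as [-ga] and [-ka], depending on the final segment of the stem.
By contrast the PST suffix keeps its initial [g] throughout — that segment must be underlying.
So the underlying form is /-ka/, and voiceless stops become voiced after a nasal.

/-ka/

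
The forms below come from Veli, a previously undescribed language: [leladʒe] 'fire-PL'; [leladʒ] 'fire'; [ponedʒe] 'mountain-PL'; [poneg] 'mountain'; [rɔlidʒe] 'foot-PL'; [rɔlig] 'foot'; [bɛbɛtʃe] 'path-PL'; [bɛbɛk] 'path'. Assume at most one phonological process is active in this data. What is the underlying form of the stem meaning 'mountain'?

The root 'mountain' surfaces as [ponedʒe] and [poneg], with a stem-final [dʒ] ~ [g] alternation.
If /dʒ/ were underlying and a rule turned it into [g] in isolation, 'fire' would also alternate; but it has [dʒ] in both [leladʒe] and [leladʒ].
The underlying segment must be /g/; /k/ and /g/ become palato-alveolar [tʃ] and [dʒ] before a front vowel, yielding [dʒ] there.
Hence 'mountain' is /poneg/ underlyingly.

/poneg/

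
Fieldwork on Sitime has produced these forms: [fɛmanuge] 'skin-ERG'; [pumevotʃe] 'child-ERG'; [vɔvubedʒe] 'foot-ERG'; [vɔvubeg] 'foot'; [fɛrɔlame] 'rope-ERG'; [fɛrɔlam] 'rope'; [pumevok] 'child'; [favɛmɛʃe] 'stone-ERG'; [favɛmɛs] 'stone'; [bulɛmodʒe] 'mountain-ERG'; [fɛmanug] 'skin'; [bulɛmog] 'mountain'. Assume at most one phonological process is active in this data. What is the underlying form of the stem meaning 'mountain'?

The root 'mountain' surfaces as [bulɛmodʒe] and [bulɛmog], with a stem-final [dʒ] ~ [g] alternation.
The stem 'skin' ([fɛmanuge], [fɛmanug]) shows [g] unchanged in both environments, so [g] cannot be basic with [dʒ] derived before the ERG suffix.
The alternation reflects depalatalization: palato-alveolar /tʃ/, /dʒ/ and /ʃ/ become [k], [g] and [s] when no front vowel follows. /dʒ/ is underlying.
The underlying form of 'mountain' is therefore /bulɛmodʒ/.

/bulɛmodʒ/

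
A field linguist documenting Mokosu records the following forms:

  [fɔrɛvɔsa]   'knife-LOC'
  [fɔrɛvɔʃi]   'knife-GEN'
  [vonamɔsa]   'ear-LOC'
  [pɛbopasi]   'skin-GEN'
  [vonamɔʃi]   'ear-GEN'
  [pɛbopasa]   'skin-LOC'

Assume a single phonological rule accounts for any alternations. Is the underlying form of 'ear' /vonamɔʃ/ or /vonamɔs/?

The root 'ear' surfaces as [vonamɔʃi] and [vonamɔsa], with a stem-final [ʃ] ~ [s] alternation.
Compare 'skin', with invariant [s] in [pɛbopasi] and [pɛbopasa]: an analysis with underlying /s/ and a rule producing [ʃ] before the GEN suffix would wrongly predict alternation here too.
The underlying segment must be /ʃ/; palato-alveolar /ʃ/ becomes [s] when no front vowel follows, yielding [s] there.

/vonamɔʃ/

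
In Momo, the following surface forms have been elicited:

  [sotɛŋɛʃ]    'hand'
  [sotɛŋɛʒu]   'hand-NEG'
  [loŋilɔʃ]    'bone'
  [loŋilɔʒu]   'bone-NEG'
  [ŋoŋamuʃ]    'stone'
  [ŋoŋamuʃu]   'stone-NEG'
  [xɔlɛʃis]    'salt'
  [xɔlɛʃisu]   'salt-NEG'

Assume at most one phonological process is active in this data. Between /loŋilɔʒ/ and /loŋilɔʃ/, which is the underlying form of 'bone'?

The stem for 'bone' ends in [ʃ] in [loŋilɔʃ] but [ʒ] in [loŋilɔʒu].
If /ʃ/ were underlying and a rule turned it into [ʒ] before the NEG suffix, 'stone' would also alternate; but it has [ʃ] in both [ŋoŋamuʃ] and [ŋoŋamuʃu].
Therefore /ʒ/ is basic and [ʃ] is derived by word-final obstruent devoicing (voiced obstruents become voiceless word-finally).

/loŋilɔʒ/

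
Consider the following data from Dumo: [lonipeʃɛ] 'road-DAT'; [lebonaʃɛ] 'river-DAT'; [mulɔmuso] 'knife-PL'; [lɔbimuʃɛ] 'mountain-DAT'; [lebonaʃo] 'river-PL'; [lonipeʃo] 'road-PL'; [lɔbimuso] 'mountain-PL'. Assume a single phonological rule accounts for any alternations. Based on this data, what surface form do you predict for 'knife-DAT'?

[mulɔmuʃɛ]

'mountain' shows [s] ~ [ʃ] at the end of the stem ([lɔbimuso] vs [lɔbimuʃɛ]).
But 'river' keeps [ʃ] in both environments ([lebonaʃo], [lebonaʃɛ]), so there is no rule changing /ʃ/ to [s] before the PL suffix.
Therefore /s/ is basic and [ʃ] is derived by palatalization before a front vowel (/s/ becomes palato-alveolar [ʃ] before a front vowel).
From [mulɔmuso] the stem 'knife' is /mulɔmus/; before a front vowel this yields [mulɔmuʃɛ].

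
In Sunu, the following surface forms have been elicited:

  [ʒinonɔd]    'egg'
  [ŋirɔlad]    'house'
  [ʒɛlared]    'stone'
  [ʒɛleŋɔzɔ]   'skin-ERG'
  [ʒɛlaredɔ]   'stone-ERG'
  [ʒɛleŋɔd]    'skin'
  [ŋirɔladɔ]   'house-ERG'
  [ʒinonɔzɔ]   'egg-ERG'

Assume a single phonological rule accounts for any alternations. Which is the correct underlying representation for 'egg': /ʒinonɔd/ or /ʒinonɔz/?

In [ʒinonɔzɔ] and [ʒinonɔd] the final segment of 'egg' alternates: [z] ~ [d].
The stem 'stone' ([ʒɛlaredɔ], [ʒɛlared]) shows [d] unchanged in both environments, so [d] cannot be basic with [z] derived before the ERG suffix.
The alternation reflects word-final hardening: voiced fricatives become stops word-finally. /z/ is underlying.

/ʒinonɔz/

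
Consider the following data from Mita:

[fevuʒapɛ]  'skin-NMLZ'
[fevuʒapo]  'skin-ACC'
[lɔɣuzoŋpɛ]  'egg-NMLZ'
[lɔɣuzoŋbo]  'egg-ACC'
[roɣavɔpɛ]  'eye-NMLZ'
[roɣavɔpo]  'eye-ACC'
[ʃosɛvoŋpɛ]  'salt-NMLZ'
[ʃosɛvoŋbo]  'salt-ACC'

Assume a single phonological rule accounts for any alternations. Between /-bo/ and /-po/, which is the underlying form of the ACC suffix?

The ACC morpheme has two allomorphs, [-bo] and [-po].
The NMLZ suffix, which begins with [p], is invariant after every stem; so [p] is not altered by any rule here.
So the underlying form is /-bo/, and voiced stops become voiceless after a vowel.

/-bo/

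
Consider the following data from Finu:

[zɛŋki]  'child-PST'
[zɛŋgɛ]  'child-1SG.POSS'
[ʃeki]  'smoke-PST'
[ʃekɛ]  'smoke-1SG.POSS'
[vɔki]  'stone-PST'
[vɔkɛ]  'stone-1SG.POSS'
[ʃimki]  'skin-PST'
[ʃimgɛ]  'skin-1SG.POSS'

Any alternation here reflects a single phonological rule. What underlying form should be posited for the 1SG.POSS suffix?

/-gɛ/

The 1SG.POSS morpheme has two allomorphs, [-gɛ] and [-kɛ].
The PST suffix, which begins with [k], is invariant after every stem; so [k] is not altered by any rule here.
The 1SG.POSS suffix is therefore /-gɛ/ underlyingly, with post-vocalic devoicing: voiced stops become voiceless after a vowel.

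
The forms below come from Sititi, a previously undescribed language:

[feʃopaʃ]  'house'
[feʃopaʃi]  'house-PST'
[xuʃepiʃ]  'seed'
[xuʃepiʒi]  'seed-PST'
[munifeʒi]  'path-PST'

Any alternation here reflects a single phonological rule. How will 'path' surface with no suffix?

[munifeʃ]

In [xuʃepiʃ] and [xuʃepiʒi] the final segment of 'seed' alternates: [ʃ] ~ [ʒ].
But 'house' keeps [ʃ] in both environments ([feʃopaʃ], [feʃopaʃi]), so there is no rule changing /ʃ/ to [ʒ] before the PST suffix.
The alternation reflects word-final obstruent devoicing: voiced obstruents become voiceless word-finally. /ʒ/ is underlying.
The one attested form of 'path', [munifeʒi], shows underlying /munifeʒ/. Applying the same rule word-finally gives [munifeʃ].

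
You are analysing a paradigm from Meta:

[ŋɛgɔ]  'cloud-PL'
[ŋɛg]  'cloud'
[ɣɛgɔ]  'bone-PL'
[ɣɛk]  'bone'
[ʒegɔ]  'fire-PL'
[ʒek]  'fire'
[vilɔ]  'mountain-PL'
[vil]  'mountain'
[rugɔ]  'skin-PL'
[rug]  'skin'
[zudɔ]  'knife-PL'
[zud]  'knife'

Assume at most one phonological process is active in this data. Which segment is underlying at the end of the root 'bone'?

The root 'bone' surfaces as [ɣɛgɔ] and [ɣɛk], with a stem-final [g] ~ [k] alternation.
Compare 'skin', with invariant [g] in [rugɔ] and [rug]: an analysis with underlying /g/ and a rule producing [k] in isolation would wrongly predict alternation here too.
The alternation reflects intervocalic voicing: voiceless stops become voiced between vowels. /k/ is underlying.

/k/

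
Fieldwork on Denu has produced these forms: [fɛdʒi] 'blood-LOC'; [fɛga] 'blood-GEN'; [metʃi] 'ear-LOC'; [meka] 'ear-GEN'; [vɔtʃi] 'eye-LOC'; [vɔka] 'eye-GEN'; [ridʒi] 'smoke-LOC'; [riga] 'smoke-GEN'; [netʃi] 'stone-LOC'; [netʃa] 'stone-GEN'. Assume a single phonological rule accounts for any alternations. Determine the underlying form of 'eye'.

The stem for 'eye' ends in [tʃ] in [vɔtʃi] but [k] in [vɔka].
If /tʃ/ were underlying and a rule turned it into [k] before the GEN suffix, 'stone' would also alternate; but it has [tʃ] in both [netʃi] and [netʃa].
So /k/ is underlying, and a rule of palatalization before a front vowel — /k/ and /g/ become palato-alveolar [tʃ] and [dʒ] before a front vowel — gives [tʃ].
So 'eye' = /vɔk/.

/vɔk/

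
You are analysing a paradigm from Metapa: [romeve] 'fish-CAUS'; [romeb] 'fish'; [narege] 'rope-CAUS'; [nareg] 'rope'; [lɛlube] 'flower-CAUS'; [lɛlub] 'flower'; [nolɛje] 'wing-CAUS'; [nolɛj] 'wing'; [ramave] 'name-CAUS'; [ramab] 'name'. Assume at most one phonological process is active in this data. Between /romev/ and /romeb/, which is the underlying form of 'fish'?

/romev/

The stem for 'fish' ends in [v] in [romeve] but [b] in [romeb].
Compare 'flower', with invariant [b] in [lɛlube] and [lɛlub]: an analysis with underlying /b/ and a rule producing [v] before the CAUS suffix would wrongly predict alternation here too.
Therefore /v/ is basic and [b] is derived by word-final hardening (voiced fricatives become stops word-finally).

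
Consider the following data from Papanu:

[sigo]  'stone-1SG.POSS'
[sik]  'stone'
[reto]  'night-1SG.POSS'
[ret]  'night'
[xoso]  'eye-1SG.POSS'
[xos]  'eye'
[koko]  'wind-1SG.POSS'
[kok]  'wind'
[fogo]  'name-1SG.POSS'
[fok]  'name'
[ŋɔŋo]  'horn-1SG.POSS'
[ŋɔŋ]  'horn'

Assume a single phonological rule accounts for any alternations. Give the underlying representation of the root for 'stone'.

'stone' shows [g] ~ [k] at the end of the stem ([sigo] vs [sik]).
But 'wind' keeps [k] in both environments ([koko], [kok]), so there is no rule changing /k/ to [g] before the 1SG.POSS suffix.
So /g/ is underlying, and a rule of word-final obstruent devoicing — voiced obstruents become voiceless word-finally — gives [k].
Hence 'stone' is /sig/ underlyingly.

/sig/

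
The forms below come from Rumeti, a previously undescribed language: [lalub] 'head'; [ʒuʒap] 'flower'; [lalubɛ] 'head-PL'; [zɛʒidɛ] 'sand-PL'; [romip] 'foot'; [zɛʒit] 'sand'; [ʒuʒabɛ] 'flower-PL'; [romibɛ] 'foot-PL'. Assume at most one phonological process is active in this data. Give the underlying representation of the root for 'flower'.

The stem for 'flower' ends in [b] in [ʒuʒabɛ] but [p] in [ʒuʒap].
But 'head' keeps [b] in both environments ([lalubɛ], [lalub]), so there is no rule changing /b/ to [p] in isolation.
Therefore /p/ is basic and [b] is derived by intervocalic voicing (voiceless stops become voiced between vowels).
So 'flower' = /ʒuʒap/.

/ʒuʒap/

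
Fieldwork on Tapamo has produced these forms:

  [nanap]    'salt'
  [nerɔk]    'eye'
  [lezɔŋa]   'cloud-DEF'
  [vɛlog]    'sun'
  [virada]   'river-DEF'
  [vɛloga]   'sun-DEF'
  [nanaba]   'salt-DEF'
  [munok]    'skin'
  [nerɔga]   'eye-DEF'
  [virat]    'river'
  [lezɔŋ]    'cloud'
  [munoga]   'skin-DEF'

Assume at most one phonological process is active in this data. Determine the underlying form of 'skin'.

/munok/

In [munoga] and [munok] the final segment of 'skin' alternates: [g] ~ [k].
If /g/ were underlying and a rule turned it into [k] in isolation, 'sun' would also alternate; but it has [g] in both [vɛloga] and [vɛlog].
The underlying segment must be /k/; voiceless stops become voiced between vowels, yielding [g] there.
Hence 'skin' is /munok/ underlyingly.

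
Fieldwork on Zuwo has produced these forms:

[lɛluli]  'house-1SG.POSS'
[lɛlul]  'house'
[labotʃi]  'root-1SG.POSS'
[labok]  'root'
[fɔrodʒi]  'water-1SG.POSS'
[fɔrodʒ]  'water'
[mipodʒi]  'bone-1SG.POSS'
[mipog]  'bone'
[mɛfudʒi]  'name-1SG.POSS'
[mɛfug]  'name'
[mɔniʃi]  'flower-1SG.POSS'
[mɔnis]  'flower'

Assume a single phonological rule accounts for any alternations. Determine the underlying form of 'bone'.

/mipog/

'bone' shows [dʒ] ~ [g] at the end of the stem ([mipodʒi] vs [mipog]).
The stem 'water' ([fɔrodʒi], [fɔrodʒ]) shows [dʒ] unchanged in both environments, so [dʒ] cannot be basic with [g] derived in isolation.
The alternation reflects palatalization before a front vowel: /k/, /g/ and /s/ become palato-alveolar [tʃ], [dʒ] and [ʃ] before a front vowel. /g/ is underlying.
So 'bone' = /mipog/.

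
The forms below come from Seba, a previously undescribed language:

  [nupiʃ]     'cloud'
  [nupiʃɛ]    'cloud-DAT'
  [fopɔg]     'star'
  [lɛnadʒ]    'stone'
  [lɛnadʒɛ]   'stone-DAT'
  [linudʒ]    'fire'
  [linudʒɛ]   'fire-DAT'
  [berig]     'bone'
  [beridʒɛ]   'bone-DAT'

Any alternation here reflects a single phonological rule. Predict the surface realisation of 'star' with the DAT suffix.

[fopɔdʒɛ]

The root 'bone' surfaces as [berig] and [beridʒɛ], with a stem-final [g] ~ [dʒ] alternation.
The stem 'stone' ([lɛnadʒ], [lɛnadʒɛ]) shows [dʒ] unchanged in both environments, so [dʒ] cannot be basic with [g] derived in isolation.
The underlying segment must be /g/; /g/ becomes palato-alveolar [dʒ] before a front vowel, yielding [dʒ] there.
From [fopɔg] the stem 'star' is /fopɔg/; before a front vowel this yields [fopɔdʒɛ].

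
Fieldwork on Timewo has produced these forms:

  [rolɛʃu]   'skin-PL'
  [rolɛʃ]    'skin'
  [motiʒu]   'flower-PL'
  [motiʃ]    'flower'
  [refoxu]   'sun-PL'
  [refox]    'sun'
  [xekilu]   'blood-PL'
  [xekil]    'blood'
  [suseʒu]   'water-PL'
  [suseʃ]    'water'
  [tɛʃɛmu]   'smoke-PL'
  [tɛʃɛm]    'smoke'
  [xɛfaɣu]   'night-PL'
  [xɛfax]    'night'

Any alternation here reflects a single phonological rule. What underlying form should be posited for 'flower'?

/motiʒ/

The root 'flower' surfaces as [motiʒu] and [motiʃ], with a stem-final [ʒ] ~ [ʃ] alternation.
If /ʃ/ were underlying and a rule turned it into [ʒ] before the PL suffix, 'skin' would also alternate; but it has [ʃ] in both [rolɛʃu] and [rolɛʃ].
So /ʒ/ is underlying, and a rule of word-final obstruent devoicing — voiced obstruents become voiceless word-finally — gives [ʃ].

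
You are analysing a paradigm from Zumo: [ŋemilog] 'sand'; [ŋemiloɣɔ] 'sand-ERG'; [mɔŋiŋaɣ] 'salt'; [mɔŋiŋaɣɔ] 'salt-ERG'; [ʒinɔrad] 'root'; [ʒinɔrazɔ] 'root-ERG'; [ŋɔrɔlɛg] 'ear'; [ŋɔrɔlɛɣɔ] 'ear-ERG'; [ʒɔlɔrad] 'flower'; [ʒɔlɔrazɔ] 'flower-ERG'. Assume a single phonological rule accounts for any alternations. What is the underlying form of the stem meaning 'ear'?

The root 'ear' surfaces as [ŋɔrɔlɛg] and [ŋɔrɔlɛɣɔ], with a stem-final [g] ~ [ɣ] alternation.
If /ɣ/ were underlying and a rule turned it into [g] in isolation, 'salt' would also alternate; but it has [ɣ] in both [mɔŋiŋaɣ] and [mɔŋiŋaɣɔ].
The alternation reflects intervocalic spirantization: voiced stops become fricatives between vowels. /g/ is underlying.
Hence 'ear' is /ŋɔrɔlɛg/ underlyingly.

/ŋɔrɔlɛg/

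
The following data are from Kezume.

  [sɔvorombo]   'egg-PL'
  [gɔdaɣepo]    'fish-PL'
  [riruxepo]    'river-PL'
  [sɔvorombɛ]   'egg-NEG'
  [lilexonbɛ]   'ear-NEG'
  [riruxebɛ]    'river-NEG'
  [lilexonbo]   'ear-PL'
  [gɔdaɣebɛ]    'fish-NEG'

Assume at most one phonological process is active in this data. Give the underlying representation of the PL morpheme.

/-po/

The PL suffix surfaces as [-bo] and [-po], depending on the final segment of the stem.
By contrast the NEG suffix keeps its initial [b] throughout — that segment must be underlying.
So the underlying form is /-po/, and voiceless stops become voiced after a nasal.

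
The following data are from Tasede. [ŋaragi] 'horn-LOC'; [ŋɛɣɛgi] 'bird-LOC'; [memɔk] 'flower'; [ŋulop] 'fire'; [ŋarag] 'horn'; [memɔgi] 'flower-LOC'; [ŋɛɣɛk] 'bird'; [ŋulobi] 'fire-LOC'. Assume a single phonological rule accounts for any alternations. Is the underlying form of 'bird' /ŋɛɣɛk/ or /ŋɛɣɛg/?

/ŋɛɣɛk/

The root 'bird' surfaces as [ŋɛɣɛk] and [ŋɛɣɛgi], with a stem-final [k] ~ [g] alternation.
But 'horn' keeps [g] in both environments ([ŋarag], [ŋaragi]), so there is no rule changing /g/ to [k] in isolation.
The underlying segment must be /k/; voiceless stops become voiced between vowels, yielding [g] there.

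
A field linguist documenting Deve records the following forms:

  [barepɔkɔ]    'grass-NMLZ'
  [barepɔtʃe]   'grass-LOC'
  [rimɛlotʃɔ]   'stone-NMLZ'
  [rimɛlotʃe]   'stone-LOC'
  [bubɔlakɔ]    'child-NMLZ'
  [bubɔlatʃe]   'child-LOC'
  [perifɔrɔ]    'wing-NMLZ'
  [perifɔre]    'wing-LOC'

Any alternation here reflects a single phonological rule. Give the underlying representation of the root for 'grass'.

/barepɔk/

The root 'grass' surfaces as [barepɔkɔ] and [barepɔtʃe], with a stem-final [k] ~ [tʃ] alternation.
If /tʃ/ were underlying and a rule turned it into [k] before the NMLZ suffix, 'stone' would also alternate; but it has [tʃ] in both [rimɛlotʃɔ] and [rimɛlotʃe].
Therefore /k/ is basic and [tʃ] is derived by palatalization before a front vowel (/k/ becomes palato-alveolar [tʃ] before a front vowel).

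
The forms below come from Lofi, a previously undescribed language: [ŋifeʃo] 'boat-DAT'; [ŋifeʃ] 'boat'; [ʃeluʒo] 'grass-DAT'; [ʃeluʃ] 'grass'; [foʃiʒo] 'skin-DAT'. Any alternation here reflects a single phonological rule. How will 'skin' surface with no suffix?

[foʃiʃ]

The stem for 'grass' ends in [ʒ] in [ʃeluʒo] but [ʃ] in [ʃeluʃ].
The stem 'boat' ([ŋifeʃo], [ŋifeʃ]) shows [ʃ] unchanged in both environments, so [ʃ] cannot be basic with [ʒ] derived before the DAT suffix.
Therefore /ʒ/ is basic and [ʃ] is derived by word-final obstruent devoicing (voiced obstruents become voiceless word-finally).
From [foʃiʒo] the stem 'skin' is /foʃiʒ/; word-finally this yields [foʃiʃ].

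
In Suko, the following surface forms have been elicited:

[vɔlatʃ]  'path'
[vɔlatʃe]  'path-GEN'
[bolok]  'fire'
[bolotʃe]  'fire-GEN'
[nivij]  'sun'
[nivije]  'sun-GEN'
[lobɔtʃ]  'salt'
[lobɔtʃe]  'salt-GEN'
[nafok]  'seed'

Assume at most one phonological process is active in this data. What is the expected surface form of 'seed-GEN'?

'fire' shows [k] ~ [tʃ] at the end of the stem ([bolok] vs [bolotʃe]).
But 'path' keeps [tʃ] in both environments ([vɔlatʃ], [vɔlatʃe]), so there is no rule changing /tʃ/ to [k] in isolation.
The alternation reflects palatalization before a front vowel: /k/ becomes palato-alveolar [tʃ] before a front vowel. /k/ is underlying.
From [nafok] the stem 'seed' is /nafok/; before a front vowel this yields [nafotʃe].

[nafotʃe]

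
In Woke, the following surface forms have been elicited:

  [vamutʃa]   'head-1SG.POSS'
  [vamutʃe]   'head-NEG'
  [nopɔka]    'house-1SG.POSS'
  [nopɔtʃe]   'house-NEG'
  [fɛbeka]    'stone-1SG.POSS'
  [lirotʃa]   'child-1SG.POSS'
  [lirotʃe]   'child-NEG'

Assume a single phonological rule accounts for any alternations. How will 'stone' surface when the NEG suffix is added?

In [nopɔka] and [nopɔtʃe] the final segment of 'house' alternates: [k] ~ [tʃ].
Compare 'child', with invariant [tʃ] in [lirotʃa] and [lirotʃe]: an analysis with underlying /tʃ/ and a rule producing [k] before the 1SG.POSS suffix would wrongly predict alternation here too.
The alternation reflects palatalization before a front vowel: /k/ becomes palato-alveolar [tʃ] before a front vowel. /k/ is underlying.
From [fɛbeka] the stem 'stone' is /fɛbek/; before a front vowel this yields [fɛbetʃe].

[fɛbetʃe]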